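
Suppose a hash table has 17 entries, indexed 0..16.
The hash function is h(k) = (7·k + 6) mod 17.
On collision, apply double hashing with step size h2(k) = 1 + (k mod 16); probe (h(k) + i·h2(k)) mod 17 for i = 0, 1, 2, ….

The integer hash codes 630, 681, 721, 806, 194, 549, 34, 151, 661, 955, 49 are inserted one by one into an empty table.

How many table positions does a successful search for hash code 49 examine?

9

630 hashes to 13; slot 13 is free -> place at 13.
681 hashes to 13, h2=10; 13 taken -> place at 6.
721 hashes to 4; slot 4 is free -> place at 4.
806 hashes to 4, h2=7; 4 taken -> place at 11.
194 hashes to 4, h2=3; 4 taken -> place at 7.
549 hashes to 7, h2=6; 7,13 taken -> place at 2.
34 hashes to 6, h2=3; 6 taken -> place at 9.
151 hashes to 9, h2=8; 9 taken -> place at 0.
661 hashes to 9, h2=6; 9 taken -> place at 15.
955 hashes to 10; slot 10 is free -> place at 10.
49 hashes to 9, h2=2; 9,11,13,15,0,2,4,6 taken -> place at 8.
Table: [151, -, 549, -, 721, -, 681, 194, 49, 34, 955, 806, -, 630, -, 661, -]
Lookup 49: h=9, h2=2, probe 9,11,13,15,0,2,4,6,8 → found at 8.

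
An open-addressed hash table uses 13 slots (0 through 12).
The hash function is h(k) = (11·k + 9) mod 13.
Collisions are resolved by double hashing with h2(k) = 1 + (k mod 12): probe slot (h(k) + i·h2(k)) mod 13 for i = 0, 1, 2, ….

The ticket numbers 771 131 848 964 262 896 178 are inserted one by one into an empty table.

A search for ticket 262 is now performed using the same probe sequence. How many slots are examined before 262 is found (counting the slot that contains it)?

Insert 771: h=1, slot 1 empty => index 1.
Insert 131: h=7, slot 7 empty => index 7.
Insert 848: h=3, slot 3 empty => index 3.
Insert 964: h=5, slot 5 empty => index 5.
Insert 262: h=5, h2=11, slots 5,3,1 occupied => index 12.
Insert 896: h=11, slot 11 empty => index 11.
Insert 178: h=4, slot 4 empty => index 4.
Table: [_, 771, _, 848, 178, 964, _, 131, _, _, _, 896, 262]
Lookup 262: h=5, h2=11, probe 5,3,1,12 → found at 12.

4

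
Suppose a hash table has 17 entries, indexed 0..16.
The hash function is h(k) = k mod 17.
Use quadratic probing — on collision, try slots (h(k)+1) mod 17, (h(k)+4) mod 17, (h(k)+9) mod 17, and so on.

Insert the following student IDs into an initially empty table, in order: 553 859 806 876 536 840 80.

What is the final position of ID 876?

13

553 hashes to 9; slot 9 is free → place at 9.
859 hashes to 9; 9 taken → place at 10.
806 hashes to 7; slot 7 is free → place at 7.
876 hashes to 9; 9,10 taken → place at 13.
536 hashes to 9; 9,10,13 taken → place at 1.
840 hashes to 7; 7 taken → place at 8.
80 hashes to 12; slot 12 is free → place at 12.
Table: [., 536, ., ., ., ., ., 806, 840, 553, 859, ., 80, 876, ., ., .]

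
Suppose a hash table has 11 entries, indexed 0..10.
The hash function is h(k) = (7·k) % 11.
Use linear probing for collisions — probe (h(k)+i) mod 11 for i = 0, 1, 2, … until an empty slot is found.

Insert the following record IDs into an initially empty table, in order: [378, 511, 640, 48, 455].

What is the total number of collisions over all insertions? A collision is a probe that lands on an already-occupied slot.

3

378: h=6 -> slot 6
511: h=2 -> slot 2
640: h=3 -> slot 3
48: h=6, probe 6,7 -> slot 7
455: h=6, probe 6,7,8 -> slot 8
Table: [—, —, 511, 640, —, —, 378, 48, 455, —, —]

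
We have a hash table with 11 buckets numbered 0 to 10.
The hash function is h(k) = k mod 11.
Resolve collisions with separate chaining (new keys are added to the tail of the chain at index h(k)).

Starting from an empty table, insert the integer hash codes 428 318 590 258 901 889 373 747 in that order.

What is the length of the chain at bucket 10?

5

Insert 428: h=10, bucket 10 empty -> new chain.
Insert 318: h=10, bucket 10 nonempty -> append to chain.
Insert 590: h=7, bucket 7 empty -> new chain.
Insert 258: h=5, bucket 5 empty -> new chain.
Insert 901: h=10, bucket 10 nonempty -> append to chain.
Insert 889: h=9, bucket 9 empty -> new chain.
Insert 373: h=10, bucket 10 nonempty -> append to chain.
Insert 747: h=10, bucket 10 nonempty -> append to chain.
Final buckets:
0: -
1: -
2: -
3: -
4: -
5: 258
6: -
7: 590
8: -
9: 889
10: 428 -> 318 -> 901 -> 373 -> 747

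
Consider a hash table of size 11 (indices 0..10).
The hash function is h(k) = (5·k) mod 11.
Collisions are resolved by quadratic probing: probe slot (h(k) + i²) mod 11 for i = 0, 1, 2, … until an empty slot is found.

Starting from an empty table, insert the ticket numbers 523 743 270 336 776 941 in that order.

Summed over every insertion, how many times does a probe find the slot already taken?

523 hashes to 8; slot 8 is free → place at 8.
743 hashes to 8; 8 taken → place at 9.
270 hashes to 8; 8,9 taken → place at 1.
336 hashes to 8; 8,9,1 taken → place at 6.
776 hashes to 8; 8,9,1,6 taken → place at 2.
941 hashes to 8; 8,9,1,6,2 taken → place at 0.
Table: [941, 270, 776, ∅, ∅, ∅, 336, ∅, 523, 743, ∅]

15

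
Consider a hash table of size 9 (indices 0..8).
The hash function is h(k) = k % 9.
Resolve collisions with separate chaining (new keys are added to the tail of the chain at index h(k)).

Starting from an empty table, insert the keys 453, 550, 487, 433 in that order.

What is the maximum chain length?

Insert 453: h=3, bucket 3 empty -> new chain.
Insert 550: h=1, bucket 1 empty -> new chain.
Insert 487: h=1, bucket 1 nonempty -> append to chain.
Insert 433: h=1, bucket 1 nonempty -> append to chain.
Final buckets:
0: —
1: 550 -> 487 -> 433
2: —
3: 453
4: —
5: —
6: —
7: —
8: —

3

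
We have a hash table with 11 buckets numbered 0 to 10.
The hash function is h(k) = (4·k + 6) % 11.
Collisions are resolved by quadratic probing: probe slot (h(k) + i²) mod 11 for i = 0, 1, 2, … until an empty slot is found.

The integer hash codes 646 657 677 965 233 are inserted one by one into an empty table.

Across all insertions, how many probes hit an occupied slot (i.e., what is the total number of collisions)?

3

646: h=5 -> slot 5
657: h=5, probe 5,6 -> slot 6
677: h=8 -> slot 8
965: h=5, probe 5,6,9 -> slot 9
233: h=3 -> slot 3
Table: [∅, ∅, ∅, 233, ∅, 646, 657, ∅, 677, 965, ∅]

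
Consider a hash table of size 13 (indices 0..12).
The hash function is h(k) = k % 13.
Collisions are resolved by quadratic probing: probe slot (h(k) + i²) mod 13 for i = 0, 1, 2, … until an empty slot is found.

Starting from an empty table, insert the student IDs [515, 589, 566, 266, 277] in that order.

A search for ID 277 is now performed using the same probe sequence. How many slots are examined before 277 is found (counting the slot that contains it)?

515: h=8 -> slot 8
589: h=4 -> slot 4
566: h=7 -> slot 7
266: h=6 -> slot 6
277: h=4, probe 4,5 -> slot 5
Table: [—, —, —, —, 589, 277, 266, 566, 515, —, —, —, —]
Lookup 277: h=4, probe 4,5 → found at 5.

2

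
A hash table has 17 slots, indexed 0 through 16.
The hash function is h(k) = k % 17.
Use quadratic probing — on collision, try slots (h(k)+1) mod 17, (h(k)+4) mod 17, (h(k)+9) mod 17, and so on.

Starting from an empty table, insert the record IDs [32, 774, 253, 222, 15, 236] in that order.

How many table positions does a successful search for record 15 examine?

32 hashes to 15; slot 15 is free -> place at 15.
774 hashes to 9; slot 9 is free -> place at 9.
253 hashes to 15; 15 taken -> place at 16.
222 hashes to 1; slot 1 is free -> place at 1.
15 hashes to 15; 15,16 taken -> place at 2.
236 hashes to 15; 15,16,2 taken -> place at 7.
Table: [∅, 222, 15, ∅, ∅, ∅, ∅, 236, ∅, 774, ∅, ∅, ∅, ∅, ∅, 32, 253]
Lookup 15: h=15, probe 15,16,2 → found at 2.

3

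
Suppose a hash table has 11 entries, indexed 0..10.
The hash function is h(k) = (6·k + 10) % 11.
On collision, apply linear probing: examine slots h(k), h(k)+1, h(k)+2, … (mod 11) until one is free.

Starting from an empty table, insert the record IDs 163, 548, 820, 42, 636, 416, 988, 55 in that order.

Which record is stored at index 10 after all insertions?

163: h=9 -> slot 9
548: h=9, probe 9,10 -> slot 10
820: h=2 -> slot 2
42: h=9, probe 9,10,0 -> slot 0
636: h=9, probe 9,10,0,1 -> slot 1
416: h=9, probe 9,10,0,1,2,3 -> slot 3
988: h=9, probe 9,10,0,1,2,3,4 -> slot 4
55: h=10, probe 10,0,1,2,3,4,5 -> slot 5
Table: [42, 636, 820, 416, 988, 55, ., ., ., 163, 548]

548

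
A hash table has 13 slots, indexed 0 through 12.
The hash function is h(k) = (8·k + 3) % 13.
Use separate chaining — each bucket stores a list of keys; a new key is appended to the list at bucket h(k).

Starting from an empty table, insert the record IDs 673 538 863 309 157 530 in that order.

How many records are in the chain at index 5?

3

673 -> bucket 5
538 -> bucket 4
863 -> bucket 4 (collision)
309 -> bucket 5 (collision)
157 -> bucket 11
530 -> bucket 5 (collision)
Final buckets:
0: —
1: —
2: —
3: —
4: 538 -> 863
5: 673 -> 309 -> 530
6: —
7: —
8: —
9: —
10: —
11: 157
12: —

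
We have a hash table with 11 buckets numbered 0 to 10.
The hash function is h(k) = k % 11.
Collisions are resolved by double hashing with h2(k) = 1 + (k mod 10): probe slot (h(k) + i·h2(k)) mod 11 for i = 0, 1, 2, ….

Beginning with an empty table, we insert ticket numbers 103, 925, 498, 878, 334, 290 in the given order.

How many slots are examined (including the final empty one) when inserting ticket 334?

Insert 103: h=4, slot 4 empty → index 4.
Insert 925: h=1, slot 1 empty → index 1.
Insert 498: h=3, slot 3 empty → index 3.
Insert 878: h=9, slot 9 empty → index 9.
Insert 334: h=4, h2=5, slots 4,9,3 occupied → index 8.
Insert 290: h=4, h2=1, slot 4 occupied → index 5.
Table: [—, 925, —, 498, 103, 290, —, —, 334, 878, —]

4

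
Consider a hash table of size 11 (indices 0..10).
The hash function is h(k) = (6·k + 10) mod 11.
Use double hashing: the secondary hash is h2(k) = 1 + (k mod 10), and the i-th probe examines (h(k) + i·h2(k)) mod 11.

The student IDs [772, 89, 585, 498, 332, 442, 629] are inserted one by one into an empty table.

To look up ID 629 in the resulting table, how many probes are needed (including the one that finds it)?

2

772: h=0 -> slot 0
89: h=5 -> slot 5
585: h=0, h2=6, probe 0,6 -> slot 6
498: h=6, h2=9, probe 6,4 -> slot 4
332: h=0, h2=3, probe 0,3 -> slot 3
442: h=0, h2=3, probe 0,3,6,9 -> slot 9
629: h=0, h2=10, probe 0,10 -> slot 10
Table: [772, ., ., 332, 498, 89, 585, ., ., 442, 629]
Lookup 629: h=0, h2=10, probe 0,10 → found at 10.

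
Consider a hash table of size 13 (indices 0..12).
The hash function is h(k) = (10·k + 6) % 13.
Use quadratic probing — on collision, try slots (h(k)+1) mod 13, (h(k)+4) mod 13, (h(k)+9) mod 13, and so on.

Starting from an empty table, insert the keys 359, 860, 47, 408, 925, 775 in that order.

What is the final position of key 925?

1

Insert 359: h=8, slot 8 empty => index 8.
Insert 860: h=0, slot 0 empty => index 0.
Insert 47: h=8, slot 8 occupied => index 9.
Insert 408: h=4, slot 4 empty => index 4.
Insert 925: h=0, slot 0 occupied => index 1.
Insert 775: h=8, slots 8,9 occupied => index 12.
Table: [860, 925, ., ., 408, ., ., ., 359, 47, ., ., 775]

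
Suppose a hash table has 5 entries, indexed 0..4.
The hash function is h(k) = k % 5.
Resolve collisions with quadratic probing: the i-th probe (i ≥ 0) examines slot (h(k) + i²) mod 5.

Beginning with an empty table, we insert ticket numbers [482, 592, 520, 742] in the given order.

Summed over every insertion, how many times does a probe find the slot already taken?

Insert 482: h=2, slot 2 empty => index 2.
Insert 592: h=2, slot 2 occupied => index 3.
Insert 520: h=0, slot 0 empty => index 0.
Insert 742: h=2, slots 2,3 occupied => index 1.
Table: [520, 742, 482, 592, —]

3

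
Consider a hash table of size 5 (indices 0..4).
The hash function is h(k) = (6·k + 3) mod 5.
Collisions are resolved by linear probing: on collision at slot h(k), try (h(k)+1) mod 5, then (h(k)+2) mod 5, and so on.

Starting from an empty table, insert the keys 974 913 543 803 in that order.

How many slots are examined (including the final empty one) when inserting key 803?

4

974 hashes to 2; slot 2 is free => place at 2.
913 hashes to 1; slot 1 is free => place at 1.
543 hashes to 1; 1,2 taken => place at 3.
803 hashes to 1; 1,2,3 taken => place at 4.
Table: [-, 913, 974, 543, 803]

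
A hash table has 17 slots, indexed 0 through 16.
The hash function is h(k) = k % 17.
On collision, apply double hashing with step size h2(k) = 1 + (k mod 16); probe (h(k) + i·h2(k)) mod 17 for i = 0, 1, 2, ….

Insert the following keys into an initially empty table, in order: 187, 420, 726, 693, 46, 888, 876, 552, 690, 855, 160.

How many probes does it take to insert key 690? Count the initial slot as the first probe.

187: h=0 -> slot 0
420: h=12 -> slot 12
726: h=12, h2=7, probe 12,2 -> slot 2
693: h=13 -> slot 13
46: h=12, h2=15, probe 12,10 -> slot 10
888: h=4 -> slot 4
876: h=9 -> slot 9
552: h=8 -> slot 8
690: h=10, h2=3, probe 10,13,16 -> slot 16
855: h=5 -> slot 5
160: h=7 -> slot 7
Table: [187, _, 726, _, 888, 855, _, 160, 552, 876, 46, _, 420, 693, _, _, 690]

3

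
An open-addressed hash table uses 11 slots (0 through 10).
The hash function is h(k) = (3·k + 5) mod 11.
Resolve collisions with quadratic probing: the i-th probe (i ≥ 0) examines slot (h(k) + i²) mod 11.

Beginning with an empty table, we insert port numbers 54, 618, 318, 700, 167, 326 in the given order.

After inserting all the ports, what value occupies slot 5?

326

54: h=2 → slot 2
618: h=0 → slot 0
318: h=2, probe 2,3 → slot 3
700: h=4 → slot 4
167: h=0, probe 0,1 → slot 1
326: h=4, probe 4,5 → slot 5
Table: [618, 167, 54, 318, 700, 326, —, —, —, —, —]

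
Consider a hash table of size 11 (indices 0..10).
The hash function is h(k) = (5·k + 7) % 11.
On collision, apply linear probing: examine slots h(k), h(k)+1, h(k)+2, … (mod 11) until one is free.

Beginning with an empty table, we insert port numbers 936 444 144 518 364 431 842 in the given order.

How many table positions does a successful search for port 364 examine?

4

936: h=1 → slot 1
444: h=5 → slot 5
144: h=1, probe 1,2 → slot 2
518: h=1, probe 1,2,3 → slot 3
364: h=1, probe 1,2,3,4 → slot 4
431: h=6 → slot 6
842: h=4, probe 4,5,6,7 → slot 7
Table: [—, 936, 144, 518, 364, 444, 431, 842, —, —, —]
Lookup 364: h=1, probe 1,2,3,4 → found at 4.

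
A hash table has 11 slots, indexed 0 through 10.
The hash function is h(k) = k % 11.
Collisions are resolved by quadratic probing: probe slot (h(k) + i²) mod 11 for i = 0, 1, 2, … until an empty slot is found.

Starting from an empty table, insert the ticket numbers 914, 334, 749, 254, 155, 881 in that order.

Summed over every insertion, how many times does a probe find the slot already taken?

10

914: h=1 → slot 1
334: h=4 → slot 4
749: h=1, probe 1,2 → slot 2
254: h=1, probe 1,2,5 → slot 5
155: h=1, probe 1,2,5,10 → slot 10
881: h=1, probe 1,2,5,10,6 → slot 6
Table: [-, 914, 749, -, 334, 254, 881, -, -, -, 155]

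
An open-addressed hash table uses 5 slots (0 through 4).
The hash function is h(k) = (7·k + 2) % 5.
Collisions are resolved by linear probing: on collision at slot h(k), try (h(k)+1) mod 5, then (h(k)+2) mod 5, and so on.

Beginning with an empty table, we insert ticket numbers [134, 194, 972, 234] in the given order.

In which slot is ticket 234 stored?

3

134: h=0 => slot 0
194: h=0, probe 0,1 => slot 1
972: h=1, probe 1,2 => slot 2
234: h=0, probe 0,1,2,3 => slot 3
Table: [134, 194, 972, 234, ∅]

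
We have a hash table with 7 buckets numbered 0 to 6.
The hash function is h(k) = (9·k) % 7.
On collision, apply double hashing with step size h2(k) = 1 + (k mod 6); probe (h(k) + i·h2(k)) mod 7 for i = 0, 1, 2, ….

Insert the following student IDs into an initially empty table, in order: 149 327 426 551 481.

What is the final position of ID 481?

149: h=4 => slot 4
327: h=3 => slot 3
426: h=5 => slot 5
551: h=3, h2=6, probe 3,2 => slot 2
481: h=3, h2=2, probe 3,5,0 => slot 0
Table: [481, ∅, 551, 327, 149, 426, ∅]

0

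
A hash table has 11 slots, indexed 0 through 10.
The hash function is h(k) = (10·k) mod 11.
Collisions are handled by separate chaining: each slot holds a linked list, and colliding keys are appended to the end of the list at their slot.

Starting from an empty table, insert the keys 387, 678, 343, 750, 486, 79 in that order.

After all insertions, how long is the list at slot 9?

387 → bucket 9
678 → bucket 4
343 → bucket 9 (collision)
750 → bucket 9 (collision)
486 → bucket 9 (collision)
79 → bucket 9 (collision)
Final buckets:
0: —
1: —
2: —
3: —
4: 678
5: —
6: —
7: —
8: —
9: 387 -> 343 -> 750 -> 486 -> 79
10: —

5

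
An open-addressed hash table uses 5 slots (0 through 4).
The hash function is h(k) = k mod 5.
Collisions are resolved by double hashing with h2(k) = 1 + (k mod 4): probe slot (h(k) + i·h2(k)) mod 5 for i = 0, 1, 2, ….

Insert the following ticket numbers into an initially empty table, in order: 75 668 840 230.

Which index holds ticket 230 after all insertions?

75: h=0 => slot 0
668: h=3 => slot 3
840: h=0, h2=1, probe 0,1 => slot 1
230: h=0, h2=3, probe 0,3,1,4 => slot 4
Table: [75, 840, ∅, 668, 230]

4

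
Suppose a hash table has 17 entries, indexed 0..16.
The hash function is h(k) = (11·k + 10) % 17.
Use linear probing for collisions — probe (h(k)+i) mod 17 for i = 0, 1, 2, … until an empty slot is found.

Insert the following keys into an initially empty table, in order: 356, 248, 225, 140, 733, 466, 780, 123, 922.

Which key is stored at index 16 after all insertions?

Insert 356: h=16, slot 16 empty → index 16.
Insert 248: h=1, slot 1 empty → index 1.
Insert 225: h=3, slot 3 empty → index 3.
Insert 140: h=3, slot 3 occupied → index 4.
Insert 733: h=15, slot 15 empty → index 15.
Insert 466: h=2, slot 2 empty → index 2.
Insert 780: h=5, slot 5 empty → index 5.
Insert 123: h=3, slots 3,4,5 occupied → index 6.
Insert 922: h=3, slots 3,4,5,6 occupied → index 7.
Table: [_, 248, 466, 225, 140, 780, 123, 922, _, _, _, _, _, _, _, 733, 356]

356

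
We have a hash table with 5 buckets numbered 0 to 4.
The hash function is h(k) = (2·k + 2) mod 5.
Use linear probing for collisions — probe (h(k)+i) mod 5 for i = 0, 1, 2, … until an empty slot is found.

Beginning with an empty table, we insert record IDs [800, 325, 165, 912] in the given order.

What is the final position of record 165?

4

Insert 800: h=2, slot 2 empty -> index 2.
Insert 325: h=2, slot 2 occupied -> index 3.
Insert 165: h=2, slots 2,3 occupied -> index 4.
Insert 912: h=1, slot 1 empty -> index 1.
Table: [∅, 912, 800, 325, 165]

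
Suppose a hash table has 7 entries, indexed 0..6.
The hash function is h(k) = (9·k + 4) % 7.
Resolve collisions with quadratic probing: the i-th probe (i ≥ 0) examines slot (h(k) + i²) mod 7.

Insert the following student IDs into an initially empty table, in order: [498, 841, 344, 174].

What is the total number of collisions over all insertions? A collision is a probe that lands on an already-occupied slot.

Insert 498: h=6, slot 6 empty -> index 6.
Insert 841: h=6, slot 6 occupied -> index 0.
Insert 344: h=6, slots 6,0 occupied -> index 3.
Insert 174: h=2, slot 2 empty -> index 2.
Table: [841, ∅, 174, 344, ∅, ∅, 498]

3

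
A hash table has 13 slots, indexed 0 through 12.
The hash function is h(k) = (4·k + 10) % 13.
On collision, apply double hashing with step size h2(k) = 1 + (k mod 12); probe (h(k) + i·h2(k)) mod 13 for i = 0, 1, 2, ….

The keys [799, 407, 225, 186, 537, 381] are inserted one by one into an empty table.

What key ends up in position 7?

186

Insert 799: h=8, slot 8 empty → index 8.
Insert 407: h=0, slot 0 empty → index 0.
Insert 225: h=0, h2=10, slot 0 occupied → index 10.
Insert 186: h=0, h2=7, slot 0 occupied → index 7.
Insert 537: h=0, h2=10, slots 0,10,7 occupied → index 4.
Insert 381: h=0, h2=10, slots 0,10,7,4 occupied → index 1.
Table: [407, 381, -, -, 537, -, -, 186, 799, -, 225, -, -]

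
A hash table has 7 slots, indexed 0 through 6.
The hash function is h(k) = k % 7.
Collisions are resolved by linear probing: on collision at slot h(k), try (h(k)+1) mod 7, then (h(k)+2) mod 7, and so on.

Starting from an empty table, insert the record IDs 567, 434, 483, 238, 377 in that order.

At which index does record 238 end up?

Insert 567: h=0, slot 0 empty → index 0.
Insert 434: h=0, slot 0 occupied → index 1.
Insert 483: h=0, slots 0,1 occupied → index 2.
Insert 238: h=0, slots 0,1,2 occupied → index 3.
Insert 377: h=6, slot 6 empty → index 6.
Table: [567, 434, 483, 238, ∅, ∅, 377]

3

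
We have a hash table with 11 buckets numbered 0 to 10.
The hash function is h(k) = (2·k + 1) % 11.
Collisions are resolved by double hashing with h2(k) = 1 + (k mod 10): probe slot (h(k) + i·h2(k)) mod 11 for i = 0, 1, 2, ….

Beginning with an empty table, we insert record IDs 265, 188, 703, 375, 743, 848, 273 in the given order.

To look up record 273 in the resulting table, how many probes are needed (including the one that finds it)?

3

265 hashes to 3; slot 3 is free → place at 3.
188 hashes to 3, h2=9; 3 taken → place at 1.
703 hashes to 10; slot 10 is free → place at 10.
375 hashes to 3, h2=6; 3 taken → place at 9.
743 hashes to 2; slot 2 is free → place at 2.
848 hashes to 3, h2=9; 3,1,10 taken → place at 8.
273 hashes to 8, h2=4; 8,1 taken → place at 5.
Table: [., 188, 743, 265, ., 273, ., ., 848, 375, 703]
Lookup 273: h=8, h2=4, probe 8,1,5 → found at 5.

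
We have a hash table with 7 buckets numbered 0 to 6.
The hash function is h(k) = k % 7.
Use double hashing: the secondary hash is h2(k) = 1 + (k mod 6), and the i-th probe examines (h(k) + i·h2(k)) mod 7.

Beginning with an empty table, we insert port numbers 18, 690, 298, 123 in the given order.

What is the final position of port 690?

Insert 18: h=4, slot 4 empty -> index 4.
Insert 690: h=4, h2=1, slot 4 occupied -> index 5.
Insert 298: h=4, h2=5, slot 4 occupied -> index 2.
Insert 123: h=4, h2=4, slot 4 occupied -> index 1.
Table: [., 123, 298, ., 18, 690, .]

5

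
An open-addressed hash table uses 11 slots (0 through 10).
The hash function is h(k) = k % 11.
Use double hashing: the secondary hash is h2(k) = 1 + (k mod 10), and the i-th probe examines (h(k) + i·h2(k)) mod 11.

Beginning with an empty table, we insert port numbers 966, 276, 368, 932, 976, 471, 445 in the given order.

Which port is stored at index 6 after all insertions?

445

966: h=9 => slot 9
276: h=1 => slot 1
368: h=5 => slot 5
932: h=8 => slot 8
976: h=8, h2=7, probe 8,4 => slot 4
471: h=9, h2=2, probe 9,0 => slot 0
445: h=5, h2=6, probe 5,0,6 => slot 6
Table: [471, 276, ., ., 976, 368, 445, ., 932, 966, .]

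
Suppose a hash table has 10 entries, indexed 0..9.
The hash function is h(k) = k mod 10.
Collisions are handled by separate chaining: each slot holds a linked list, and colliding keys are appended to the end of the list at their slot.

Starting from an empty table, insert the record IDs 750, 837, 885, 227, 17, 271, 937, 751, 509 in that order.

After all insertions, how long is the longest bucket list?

4

750 -> bucket 0
837 -> bucket 7
885 -> bucket 5
227 -> bucket 7 (collision)
17 -> bucket 7 (collision)
271 -> bucket 1
937 -> bucket 7 (collision)
751 -> bucket 1 (collision)
509 -> bucket 9
Final buckets:
0: 750
1: 271 -> 751
2: _
3: _
4: _
5: 885
6: _
7: 837 -> 227 -> 17 -> 937
8: _
9: 509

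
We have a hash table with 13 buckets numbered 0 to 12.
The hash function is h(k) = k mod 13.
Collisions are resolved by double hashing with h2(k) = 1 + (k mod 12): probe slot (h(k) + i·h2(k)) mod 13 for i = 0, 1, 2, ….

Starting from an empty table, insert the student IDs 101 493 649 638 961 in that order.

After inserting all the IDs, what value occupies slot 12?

101: h=10 -> slot 10
493: h=12 -> slot 12
649: h=12, h2=2, probe 12,1 -> slot 1
638: h=1, h2=3, probe 1,4 -> slot 4
961: h=12, h2=2, probe 12,1,3 -> slot 3
Table: [., 649, ., 961, 638, ., ., ., ., ., 101, ., 493]

493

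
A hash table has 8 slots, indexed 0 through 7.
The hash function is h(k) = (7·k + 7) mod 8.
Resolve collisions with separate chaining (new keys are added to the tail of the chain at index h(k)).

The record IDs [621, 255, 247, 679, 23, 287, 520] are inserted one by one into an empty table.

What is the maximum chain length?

621 → bucket 2
255 → bucket 0
247 → bucket 0 (collision)
679 → bucket 0 (collision)
23 → bucket 0 (collision)
287 → bucket 0 (collision)
520 → bucket 7
Final buckets:
0: 255 -> 247 -> 679 -> 23 -> 287
1: _
2: 621
3: _
4: _
5: _
6: _
7: 520

5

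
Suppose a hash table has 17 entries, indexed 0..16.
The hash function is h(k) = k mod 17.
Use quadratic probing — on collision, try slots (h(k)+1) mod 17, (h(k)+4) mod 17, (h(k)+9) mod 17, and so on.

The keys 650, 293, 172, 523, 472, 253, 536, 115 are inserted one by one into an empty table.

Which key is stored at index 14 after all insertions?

650: h=4 => slot 4
293: h=4, probe 4,5 => slot 5
172: h=2 => slot 2
523: h=13 => slot 13
472: h=13, probe 13,14 => slot 14
253: h=15 => slot 15
536: h=9 => slot 9
115: h=13, probe 13,14,0 => slot 0
Table: [115, -, 172, -, 650, 293, -, -, -, 536, -, -, -, 523, 472, 253, -]

472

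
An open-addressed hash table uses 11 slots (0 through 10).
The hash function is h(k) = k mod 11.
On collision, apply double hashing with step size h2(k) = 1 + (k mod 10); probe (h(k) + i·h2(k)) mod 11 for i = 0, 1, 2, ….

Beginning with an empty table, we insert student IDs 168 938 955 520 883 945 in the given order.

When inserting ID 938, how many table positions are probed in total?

168: h=3 => slot 3
938: h=3, h2=9, probe 3,1 => slot 1
955: h=9 => slot 9
520: h=3, h2=1, probe 3,4 => slot 4
883: h=3, h2=4, probe 3,7 => slot 7
945: h=10 => slot 10
Table: [∅, 938, ∅, 168, 520, ∅, ∅, 883, ∅, 955, 945]

2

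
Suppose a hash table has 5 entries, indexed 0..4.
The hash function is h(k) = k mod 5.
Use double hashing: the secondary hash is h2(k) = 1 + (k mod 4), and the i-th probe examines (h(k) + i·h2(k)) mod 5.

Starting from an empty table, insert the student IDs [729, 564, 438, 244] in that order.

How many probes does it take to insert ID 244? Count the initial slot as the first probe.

729 hashes to 4; slot 4 is free -> place at 4.
564 hashes to 4, h2=1; 4 taken -> place at 0.
438 hashes to 3; slot 3 is free -> place at 3.
244 hashes to 4, h2=1; 4,0 taken -> place at 1.
Table: [564, 244, ∅, 438, 729]

3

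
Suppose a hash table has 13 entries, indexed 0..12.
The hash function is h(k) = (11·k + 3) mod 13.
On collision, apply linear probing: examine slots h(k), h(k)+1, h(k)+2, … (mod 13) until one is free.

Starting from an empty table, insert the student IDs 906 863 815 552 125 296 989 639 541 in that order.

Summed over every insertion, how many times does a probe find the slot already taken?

906 hashes to 11; slot 11 is free => place at 11.
863 hashes to 6; slot 6 is free => place at 6.
815 hashes to 11; 11 taken => place at 12.
552 hashes to 4; slot 4 is free => place at 4.
125 hashes to 0; slot 0 is free => place at 0.
296 hashes to 9; slot 9 is free => place at 9.
989 hashes to 1; slot 1 is free => place at 1.
639 hashes to 12; 12,0,1 taken => place at 2.
541 hashes to 0; 0,1,2 taken => place at 3.
Table: [125, 989, 639, 541, 552, —, 863, —, —, 296, —, 906, 815]

7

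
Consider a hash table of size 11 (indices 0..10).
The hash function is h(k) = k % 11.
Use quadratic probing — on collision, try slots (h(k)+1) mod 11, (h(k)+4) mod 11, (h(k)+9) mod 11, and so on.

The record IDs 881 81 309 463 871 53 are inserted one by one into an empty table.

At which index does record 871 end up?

Insert 881: h=1, slot 1 empty → index 1.
Insert 81: h=4, slot 4 empty → index 4.
Insert 309: h=1, slot 1 occupied → index 2.
Insert 463: h=1, slots 1,2 occupied → index 5.
Insert 871: h=2, slot 2 occupied → index 3.
Insert 53: h=9, slot 9 empty → index 9.
Table: [∅, 881, 309, 871, 81, 463, ∅, ∅, ∅, 53, ∅]

3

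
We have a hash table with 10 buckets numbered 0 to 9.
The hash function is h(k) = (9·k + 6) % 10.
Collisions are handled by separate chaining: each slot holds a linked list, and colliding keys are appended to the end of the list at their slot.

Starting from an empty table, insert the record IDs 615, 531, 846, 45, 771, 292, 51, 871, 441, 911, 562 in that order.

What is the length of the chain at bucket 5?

6

Insert 615: h=1, bucket 1 empty → new chain.
Insert 531: h=5, bucket 5 empty → new chain.
Insert 846: h=0, bucket 0 empty → new chain.
Insert 45: h=1, bucket 1 nonempty → append to chain.
Insert 771: h=5, bucket 5 nonempty → append to chain.
Insert 292: h=4, bucket 4 empty → new chain.
Insert 51: h=5, bucket 5 nonempty → append to chain.
Insert 871: h=5, bucket 5 nonempty → append to chain.
Insert 441: h=5, bucket 5 nonempty → append to chain.
Insert 911: h=5, bucket 5 nonempty → append to chain.
Insert 562: h=4, bucket 4 nonempty → append to chain.
Final buckets:
0: 846
1: 615 -> 45
2: -
3: -
4: 292 -> 562
5: 531 -> 771 -> 51 -> 871 -> 441 -> 911
6: -
7: -
8: -
9: -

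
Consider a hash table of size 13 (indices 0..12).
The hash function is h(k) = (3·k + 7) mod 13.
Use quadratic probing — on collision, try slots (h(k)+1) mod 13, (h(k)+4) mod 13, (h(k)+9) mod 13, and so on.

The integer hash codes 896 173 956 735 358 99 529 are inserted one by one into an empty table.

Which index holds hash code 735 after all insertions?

3

896: h=4 → slot 4
173: h=6 → slot 6
956: h=2 → slot 2
735: h=2, probe 2,3 → slot 3
358: h=2, probe 2,3,6,11 → slot 11
99: h=5 → slot 5
529: h=8 → slot 8
Table: [., ., 956, 735, 896, 99, 173, ., 529, ., ., 358, .]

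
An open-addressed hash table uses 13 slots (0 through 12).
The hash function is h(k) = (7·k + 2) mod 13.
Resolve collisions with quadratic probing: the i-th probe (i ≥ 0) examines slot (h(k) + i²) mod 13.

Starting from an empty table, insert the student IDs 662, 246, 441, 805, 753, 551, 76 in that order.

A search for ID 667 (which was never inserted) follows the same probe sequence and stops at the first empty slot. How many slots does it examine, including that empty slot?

2

Insert 662: h=8, slot 8 empty => index 8.
Insert 246: h=8, slot 8 occupied => index 9.
Insert 441: h=8, slots 8,9 occupied => index 12.
Insert 805: h=8, slots 8,9,12 occupied => index 4.
Insert 753: h=8, slots 8,9,12,4 occupied => index 11.
Insert 551: h=11, slots 11,12 occupied => index 2.
Insert 76: h=1, slot 1 empty => index 1.
Table: [_, 76, 551, _, 805, _, _, _, 662, 246, _, 753, 441]
Lookup 667: h=4, probe 4,5 → slot 5 empty, not found.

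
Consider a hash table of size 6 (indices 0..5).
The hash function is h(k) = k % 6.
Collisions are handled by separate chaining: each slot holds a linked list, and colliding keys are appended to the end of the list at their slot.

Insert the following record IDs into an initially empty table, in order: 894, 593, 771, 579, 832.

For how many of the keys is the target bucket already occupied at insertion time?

1

894 → bucket 0
593 → bucket 5
771 → bucket 3
579 → bucket 3 (collision)
832 → bucket 4
Final buckets:
0: 894
1: -
2: -
3: 771 -> 579
4: 832
5: 593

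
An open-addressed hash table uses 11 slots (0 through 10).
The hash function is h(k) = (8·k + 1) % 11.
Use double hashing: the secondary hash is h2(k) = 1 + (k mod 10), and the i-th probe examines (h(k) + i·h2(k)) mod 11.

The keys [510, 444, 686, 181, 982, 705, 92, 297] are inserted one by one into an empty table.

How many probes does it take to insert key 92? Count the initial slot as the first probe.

3

Insert 510: h=0, slot 0 empty -> index 0.
Insert 444: h=0, h2=5, slot 0 occupied -> index 5.
Insert 686: h=0, h2=7, slot 0 occupied -> index 7.
Insert 181: h=8, slot 8 empty -> index 8.
Insert 982: h=3, slot 3 empty -> index 3.
Insert 705: h=9, slot 9 empty -> index 9.
Insert 92: h=0, h2=3, slots 0,3 occupied -> index 6.
Insert 297: h=1, slot 1 empty -> index 1.
Table: [510, 297, -, 982, -, 444, 92, 686, 181, 705, -]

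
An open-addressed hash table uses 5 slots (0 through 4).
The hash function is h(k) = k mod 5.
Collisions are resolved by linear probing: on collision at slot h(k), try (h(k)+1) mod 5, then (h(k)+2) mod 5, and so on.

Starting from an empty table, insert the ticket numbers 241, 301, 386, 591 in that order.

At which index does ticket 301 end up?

2

241: h=1 → slot 1
301: h=1, probe 1,2 → slot 2
386: h=1, probe 1,2,3 → slot 3
591: h=1, probe 1,2,3,4 → slot 4
Table: [_, 241, 301, 386, 591]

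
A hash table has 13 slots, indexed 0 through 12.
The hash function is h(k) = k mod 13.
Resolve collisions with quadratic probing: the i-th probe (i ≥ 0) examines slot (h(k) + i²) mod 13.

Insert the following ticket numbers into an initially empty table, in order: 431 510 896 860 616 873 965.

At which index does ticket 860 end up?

Insert 431: h=2, slot 2 empty -> index 2.
Insert 510: h=3, slot 3 empty -> index 3.
Insert 896: h=12, slot 12 empty -> index 12.
Insert 860: h=2, slots 2,3 occupied -> index 6.
Insert 616: h=5, slot 5 empty -> index 5.
Insert 873: h=2, slots 2,3,6 occupied -> index 11.
Insert 965: h=3, slot 3 occupied -> index 4.
Table: [∅, ∅, 431, 510, 965, 616, 860, ∅, ∅, ∅, ∅, 873, 896]

6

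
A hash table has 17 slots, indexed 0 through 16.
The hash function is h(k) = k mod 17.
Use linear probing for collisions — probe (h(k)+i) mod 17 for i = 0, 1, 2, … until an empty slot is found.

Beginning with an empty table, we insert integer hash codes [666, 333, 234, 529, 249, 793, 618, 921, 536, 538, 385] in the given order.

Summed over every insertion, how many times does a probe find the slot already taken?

666 hashes to 3; slot 3 is free -> place at 3.
333 hashes to 10; slot 10 is free -> place at 10.
234 hashes to 13; slot 13 is free -> place at 13.
529 hashes to 2; slot 2 is free -> place at 2.
249 hashes to 11; slot 11 is free -> place at 11.
793 hashes to 11; 11 taken -> place at 12.
618 hashes to 6; slot 6 is free -> place at 6.
921 hashes to 3; 3 taken -> place at 4.
536 hashes to 9; slot 9 is free -> place at 9.
538 hashes to 11; 11,12,13 taken -> place at 14.
385 hashes to 11; 11,12,13,14 taken -> place at 15.
Table: [_, _, 529, 666, 921, _, 618, _, _, 536, 333, 249, 793, 234, 538, 385, _]

9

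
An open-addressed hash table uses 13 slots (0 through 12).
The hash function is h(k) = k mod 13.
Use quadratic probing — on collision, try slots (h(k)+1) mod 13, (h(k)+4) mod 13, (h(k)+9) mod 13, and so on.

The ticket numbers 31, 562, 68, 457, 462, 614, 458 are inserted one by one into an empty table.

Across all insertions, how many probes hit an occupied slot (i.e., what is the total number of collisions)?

31: h=5 => slot 5
562: h=3 => slot 3
68: h=3, probe 3,4 => slot 4
457: h=2 => slot 2
462: h=7 => slot 7
614: h=3, probe 3,4,7,12 => slot 12
458: h=3, probe 3,4,7,12,6 => slot 6
Table: [_, _, 457, 562, 68, 31, 458, 462, _, _, _, _, 614]

8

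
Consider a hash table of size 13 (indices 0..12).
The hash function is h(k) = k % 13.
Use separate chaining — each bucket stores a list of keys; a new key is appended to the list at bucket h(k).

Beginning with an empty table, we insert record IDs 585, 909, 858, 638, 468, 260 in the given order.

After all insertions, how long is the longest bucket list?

Insert 585: h=0, bucket 0 empty -> new chain.
Insert 909: h=12, bucket 12 empty -> new chain.
Insert 858: h=0, bucket 0 nonempty -> append to chain.
Insert 638: h=1, bucket 1 empty -> new chain.
Insert 468: h=0, bucket 0 nonempty -> append to chain.
Insert 260: h=0, bucket 0 nonempty -> append to chain.
Final buckets:
0: 585 -> 858 -> 468 -> 260
1: 638
2: .
3: .
4: .
5: .
6: .
7: .
8: .
9: .
10: .
11: .
12: 909

4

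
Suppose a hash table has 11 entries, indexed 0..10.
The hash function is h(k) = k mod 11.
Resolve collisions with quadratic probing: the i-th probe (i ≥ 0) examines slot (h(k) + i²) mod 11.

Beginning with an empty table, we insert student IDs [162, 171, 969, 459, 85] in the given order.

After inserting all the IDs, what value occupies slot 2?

162 hashes to 8; slot 8 is free -> place at 8.
171 hashes to 6; slot 6 is free -> place at 6.
969 hashes to 1; slot 1 is free -> place at 1.
459 hashes to 8; 8 taken -> place at 9.
85 hashes to 8; 8,9,1,6 taken -> place at 2.
Table: [∅, 969, 85, ∅, ∅, ∅, 171, ∅, 162, 459, ∅]

85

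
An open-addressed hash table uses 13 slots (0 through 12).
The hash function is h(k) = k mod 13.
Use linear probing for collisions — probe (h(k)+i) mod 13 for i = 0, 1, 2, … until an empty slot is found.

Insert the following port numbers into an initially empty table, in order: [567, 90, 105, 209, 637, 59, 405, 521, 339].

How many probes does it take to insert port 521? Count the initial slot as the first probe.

567: h=8 → slot 8
90: h=12 → slot 12
105: h=1 → slot 1
209: h=1, probe 1,2 → slot 2
637: h=0 → slot 0
59: h=7 → slot 7
405: h=2, probe 2,3 → slot 3
521: h=1, probe 1,2,3,4 → slot 4
339: h=1, probe 1,2,3,4,5 → slot 5
Table: [637, 105, 209, 405, 521, 339, —, 59, 567, —, —, —, 90]

4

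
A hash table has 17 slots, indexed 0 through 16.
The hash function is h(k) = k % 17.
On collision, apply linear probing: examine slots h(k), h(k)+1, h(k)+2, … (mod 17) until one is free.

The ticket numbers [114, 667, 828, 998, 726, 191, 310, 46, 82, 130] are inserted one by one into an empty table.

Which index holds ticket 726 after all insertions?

Insert 114: h=12, slot 12 empty → index 12.
Insert 667: h=4, slot 4 empty → index 4.
Insert 828: h=12, slot 12 occupied → index 13.
Insert 998: h=12, slots 12,13 occupied → index 14.
Insert 726: h=12, slots 12,13,14 occupied → index 15.
Insert 191: h=4, slot 4 occupied → index 5.
Insert 310: h=4, slots 4,5 occupied → index 6.
Insert 46: h=12, slots 12,13,14,15 occupied → index 16.
Insert 82: h=14, slots 14,15,16 occupied → index 0.
Insert 130: h=11, slot 11 empty → index 11.
Table: [82, —, —, —, 667, 191, 310, —, —, —, —, 130, 114, 828, 998, 726, 46]

15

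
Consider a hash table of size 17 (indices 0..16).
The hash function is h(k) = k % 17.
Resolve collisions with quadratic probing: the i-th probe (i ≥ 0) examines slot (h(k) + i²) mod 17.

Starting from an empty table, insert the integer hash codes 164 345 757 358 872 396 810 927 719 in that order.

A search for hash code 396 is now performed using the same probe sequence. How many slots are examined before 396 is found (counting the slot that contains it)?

Insert 164: h=11, slot 11 empty => index 11.
Insert 345: h=5, slot 5 empty => index 5.
Insert 757: h=9, slot 9 empty => index 9.
Insert 358: h=1, slot 1 empty => index 1.
Insert 872: h=5, slot 5 occupied => index 6.
Insert 396: h=5, slots 5,6,9 occupied => index 14.
Insert 810: h=11, slot 11 occupied => index 12.
Insert 927: h=9, slot 9 occupied => index 10.
Insert 719: h=5, slots 5,6,9,14 occupied => index 4.
Table: [—, 358, —, —, 719, 345, 872, —, —, 757, 927, 164, 810, —, 396, —, —]
Lookup 396: h=5, probe 5,6,9,14 → found at 14.

4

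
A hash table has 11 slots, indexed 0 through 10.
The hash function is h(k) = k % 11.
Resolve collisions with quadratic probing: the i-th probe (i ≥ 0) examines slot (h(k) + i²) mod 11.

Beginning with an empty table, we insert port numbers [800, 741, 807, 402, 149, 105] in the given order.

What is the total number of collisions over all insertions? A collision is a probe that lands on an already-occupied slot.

4

800: h=8 -> slot 8
741: h=4 -> slot 4
807: h=4, probe 4,5 -> slot 5
402: h=6 -> slot 6
149: h=6, probe 6,7 -> slot 7
105: h=6, probe 6,7,10 -> slot 10
Table: [_, _, _, _, 741, 807, 402, 149, 800, _, 105]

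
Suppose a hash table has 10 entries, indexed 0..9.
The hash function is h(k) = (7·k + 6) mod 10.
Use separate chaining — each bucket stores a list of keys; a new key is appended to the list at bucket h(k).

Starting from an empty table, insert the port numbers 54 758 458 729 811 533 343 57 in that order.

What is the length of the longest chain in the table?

54 -> bucket 4
758 -> bucket 2
458 -> bucket 2 (collision)
729 -> bucket 9
811 -> bucket 3
533 -> bucket 7
343 -> bucket 7 (collision)
57 -> bucket 5
Final buckets:
0: _
1: _
2: 758 -> 458
3: 811
4: 54
5: 57
6: _
7: 533 -> 343
8: _
9: 729

2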